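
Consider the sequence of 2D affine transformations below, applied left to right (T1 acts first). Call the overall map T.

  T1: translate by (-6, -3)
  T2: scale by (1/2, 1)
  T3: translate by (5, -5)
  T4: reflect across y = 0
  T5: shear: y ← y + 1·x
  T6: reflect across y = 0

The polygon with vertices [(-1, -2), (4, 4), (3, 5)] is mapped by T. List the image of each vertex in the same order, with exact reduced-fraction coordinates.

image vertices: (3/2, -23/2), (4, -8), (7/2, -13/2)

T1 translate by (-6, -3): (-1, -2) → (-7, -5); (4, 4) → (-2, 1); (3, 5) → (-3, 2)
T2 scale by (1/2, 1): (-7, -5) → (-7/2, -5); (-2, 1) → (-1, 1); (-3, 2) → (-3/2, 2)
T3 translate by (5, -5): (-7/2, -5) → (3/2, -10); (-1, 1) → (4, -4); (-3/2, 2) → (7/2, -3)
T4 reflect across y = 0: (3/2, -10) → (3/2, 10); (4, -4) → (4, 4); (7/2, -3) → (7/2, 3)
T5 shear: y ← y + 1·x: (3/2, 10) → (3/2, 23/2); (4, 4) → (4, 8); (7/2, 3) → (7/2, 13/2)
T6 reflect across y = 0: (3/2, 23/2) → (3/2, -23/2); (4, 8) → (4, -8); (7/2, 13/2) → (7/2, -13/2)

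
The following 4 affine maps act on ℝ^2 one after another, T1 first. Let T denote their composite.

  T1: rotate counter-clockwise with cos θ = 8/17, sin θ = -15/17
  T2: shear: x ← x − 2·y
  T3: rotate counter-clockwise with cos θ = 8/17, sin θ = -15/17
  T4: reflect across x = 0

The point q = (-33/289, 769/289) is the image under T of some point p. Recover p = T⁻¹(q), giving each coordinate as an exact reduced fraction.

p = (-1, 1)

T1 = [8/17 15/17 0; -15/17 8/17 0; 0 0 1]
T2·T1 = [38/17 -1/17 0; -15/17 8/17 0; 0 0 1]
T3·…·T1 = [79/289 112/289 0; -690/289 79/289 0; 0 0 1]
T4·…·T1 = [-79/289 -112/289 0; -690/289 79/289 0; 0 0 1]
det M = -1; M⁻¹ = [-79/289 -112/289 0; -690/289 79/289 0; 0 0 1]
M⁻¹ · (-33/289, 769/289)ᵀ = (-1, 1)ᵀ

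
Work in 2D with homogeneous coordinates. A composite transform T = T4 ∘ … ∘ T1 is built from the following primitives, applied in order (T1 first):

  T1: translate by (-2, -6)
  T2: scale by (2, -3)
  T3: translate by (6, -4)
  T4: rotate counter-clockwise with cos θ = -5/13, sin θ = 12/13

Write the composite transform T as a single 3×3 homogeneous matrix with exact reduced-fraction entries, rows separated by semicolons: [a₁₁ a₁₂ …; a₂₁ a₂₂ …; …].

T = [-10/13 36/13 -178/13; 24/13 15/13 -46/13; 0 0 1]

T1 = [1 0 -2; 0 1 -6; 0 0 1]
T2·T1 = [2 0 -4; 0 -3 18; 0 0 1]
T3·…·T1 = [2 0 2; 0 -3 14; 0 0 1]
T4·…·T1 = [-10/13 36/13 -178/13; 24/13 15/13 -46/13; 0 0 1]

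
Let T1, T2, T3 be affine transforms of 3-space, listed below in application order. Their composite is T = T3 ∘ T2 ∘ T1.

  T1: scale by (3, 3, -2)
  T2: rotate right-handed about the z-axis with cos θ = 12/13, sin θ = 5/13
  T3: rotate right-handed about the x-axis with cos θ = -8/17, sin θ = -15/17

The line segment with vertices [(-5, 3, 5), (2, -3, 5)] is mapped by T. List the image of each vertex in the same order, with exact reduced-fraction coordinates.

image vertices: (-225/13, -2214/221, 545/221), (9, -6, 10)

T1 scale by (3, 3, -2): (-5, 3, 5) → (-15, 9, -10); (2, -3, 5) → (6, -9, -10)
T2 rotate right-handed about the z-axis with cos θ = 12/13, sin θ = 5/13: (-15, 9, -10) → (-225/13, 33/13, -10); (6, -9, -10) → (9, -6, -10)
T3 rotate right-handed about the x-axis with cos θ = -8/17, sin θ = -15/17: (-225/13, 33/13, -10) → (-225/13, -2214/221, 545/221); (9, -6, -10) → (9, -6, 10)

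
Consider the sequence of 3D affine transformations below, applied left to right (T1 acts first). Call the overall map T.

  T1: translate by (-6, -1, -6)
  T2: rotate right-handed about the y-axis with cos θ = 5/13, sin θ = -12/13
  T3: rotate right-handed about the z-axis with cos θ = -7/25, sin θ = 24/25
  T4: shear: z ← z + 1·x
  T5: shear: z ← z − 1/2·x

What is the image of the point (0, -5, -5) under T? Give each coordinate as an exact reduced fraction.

T1 translate by (-6, -1, -6): (0, -5, -5) → (-6, -6, -11)
T2 rotate right-handed about the y-axis with cos θ = 5/13, sin θ = -12/13: (-6, -6, -11) → (102/13, -6, -127/13)
T3 rotate right-handed about the z-axis with cos θ = -7/25, sin θ = 24/25: (102/13, -6, -127/13) → (1158/325, 2994/325, -127/13)
T4 shear: z ← z + 1·x: (1158/325, 2994/325, -127/13) → (1158/325, 2994/325, -2017/325)
T5 shear: z ← z − 1/2·x: (1158/325, 2994/325, -2017/325) → (1158/325, 2994/325, -2596/325)

T(p) = (1158/325, 2994/325, -2596/325)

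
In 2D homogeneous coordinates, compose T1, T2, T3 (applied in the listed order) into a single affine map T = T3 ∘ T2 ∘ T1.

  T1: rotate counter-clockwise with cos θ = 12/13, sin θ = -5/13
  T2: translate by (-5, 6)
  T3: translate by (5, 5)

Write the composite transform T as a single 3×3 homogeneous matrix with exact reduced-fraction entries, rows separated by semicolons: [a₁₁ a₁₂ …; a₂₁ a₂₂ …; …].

T1 = [12/13 5/13 0; -5/13 12/13 0; 0 0 1]
T2·T1 = [12/13 5/13 -5; -5/13 12/13 6; 0 0 1]
T3·…·T1 = [12/13 5/13 0; -5/13 12/13 11; 0 0 1]

T = [12/13 5/13 0; -5/13 12/13 11; 0 0 1]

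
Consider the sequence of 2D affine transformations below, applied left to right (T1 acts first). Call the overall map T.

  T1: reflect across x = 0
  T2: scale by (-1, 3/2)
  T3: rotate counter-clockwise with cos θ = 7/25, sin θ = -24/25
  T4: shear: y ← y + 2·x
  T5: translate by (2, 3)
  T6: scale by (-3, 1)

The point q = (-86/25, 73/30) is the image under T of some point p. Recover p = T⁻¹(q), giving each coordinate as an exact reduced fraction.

T1 = [-1 0 0; 0 1 0; 0 0 1]
T2·T1 = [1 0 0; 0 3/2 0; 0 0 1]
T3·…·T1 = [7/25 36/25 0; -24/25 21/50 0; 0 0 1]
T4·…·T1 = [7/25 36/25 0; -2/5 33/10 0; 0 0 1]
T5·…·T1 = [7/25 36/25 2; -2/5 33/10 3; 0 0 1]
T6·…·T1 = [-21/25 -108/25 -6; -2/5 33/10 3; 0 0 1]
det M = -9/2; M⁻¹ = [-11/15 -24/25 -38/25; -4/45 14/75 -82/75; 0 0 1]
M⁻¹ · (-86/25, 73/30)ᵀ = (-4/3, -1/3)ᵀ

p = (-4/3, -1/3)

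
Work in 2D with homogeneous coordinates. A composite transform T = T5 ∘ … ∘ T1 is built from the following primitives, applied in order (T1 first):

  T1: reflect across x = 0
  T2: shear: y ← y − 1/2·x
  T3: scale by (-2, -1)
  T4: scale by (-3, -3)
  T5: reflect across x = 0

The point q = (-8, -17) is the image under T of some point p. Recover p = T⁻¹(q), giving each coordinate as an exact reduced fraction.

p = (-4/3, -5)

T1 = [-1 0 0; 0 1 0; 0 0 1]
T2·T1 = [-1 0 0; 1/2 1 0; 0 0 1]
T3·…·T1 = [2 0 0; -1/2 -1 0; 0 0 1]
T4·…·T1 = [-6 0 0; 3/2 3 0; 0 0 1]
T5·…·T1 = [6 0 0; 3/2 3 0; 0 0 1]
det M = 18; M⁻¹ = [1/6 0 0; -1/12 1/3 0; 0 0 1]
M⁻¹ · (-8, -17)ᵀ = (-4/3, -5)ᵀ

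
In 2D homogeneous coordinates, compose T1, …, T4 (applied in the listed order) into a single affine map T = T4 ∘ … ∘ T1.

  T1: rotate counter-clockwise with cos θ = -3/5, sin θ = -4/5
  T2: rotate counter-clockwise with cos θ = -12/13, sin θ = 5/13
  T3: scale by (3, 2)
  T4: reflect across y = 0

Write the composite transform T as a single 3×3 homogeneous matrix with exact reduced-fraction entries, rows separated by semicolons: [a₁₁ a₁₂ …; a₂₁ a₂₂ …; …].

T1 = [-3/5 4/5 0; -4/5 -3/5 0; 0 0 1]
T2·T1 = [56/65 -33/65 0; 33/65 56/65 0; 0 0 1]
T3·…·T1 = [168/65 -99/65 0; 66/65 112/65 0; 0 0 1]
T4·…·T1 = [168/65 -99/65 0; -66/65 -112/65 0; 0 0 1]

T = [168/65 -99/65 0; -66/65 -112/65 0; 0 0 1]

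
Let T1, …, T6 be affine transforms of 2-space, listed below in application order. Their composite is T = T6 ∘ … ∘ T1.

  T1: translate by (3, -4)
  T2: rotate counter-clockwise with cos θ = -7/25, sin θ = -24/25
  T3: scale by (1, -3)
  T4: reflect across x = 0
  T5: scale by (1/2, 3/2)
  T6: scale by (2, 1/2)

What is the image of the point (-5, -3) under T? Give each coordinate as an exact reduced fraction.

T1 translate by (3, -4): (-5, -3) → (-2, -7)
T2 rotate counter-clockwise with cos θ = -7/25, sin θ = -24/25: (-2, -7) → (-154/25, 97/25)
T3 scale by (1, -3): (-154/25, 97/25) → (-154/25, -291/25)
T4 reflect across x = 0: (-154/25, -291/25) → (154/25, -291/25)
T5 scale by (1/2, 3/2): (154/25, -291/25) → (77/25, -873/50)
T6 scale by (2, 1/2): (77/25, -873/50) → (154/25, -873/100)

T(p) = (154/25, -873/100)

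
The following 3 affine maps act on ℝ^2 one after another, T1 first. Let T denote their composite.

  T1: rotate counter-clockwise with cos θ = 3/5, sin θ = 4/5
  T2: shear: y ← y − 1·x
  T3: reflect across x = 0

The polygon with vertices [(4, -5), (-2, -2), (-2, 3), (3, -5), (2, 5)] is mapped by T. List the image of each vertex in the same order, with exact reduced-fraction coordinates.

T1 rotate counter-clockwise with cos θ = 3/5, sin θ = 4/5: (4, -5) → (32/5, 1/5); (-2, -2) → (2/5, -14/5); (-2, 3) → (-18/5, 1/5); (3, -5) → (29/5, -3/5); (2, 5) → (-14/5, 23/5)
T2 shear: y ← y − 1·x: (32/5, 1/5) → (32/5, -31/5); (2/5, -14/5) → (2/5, -16/5); (-18/5, 1/5) → (-18/5, 19/5); (29/5, -3/5) → (29/5, -32/5); (-14/5, 23/5) → (-14/5, 37/5)
T3 reflect across x = 0: (32/5, -31/5) → (-32/5, -31/5); (2/5, -16/5) → (-2/5, -16/5); (-18/5, 19/5) → (18/5, 19/5); (29/5, -32/5) → (-29/5, -32/5); (-14/5, 37/5) → (14/5, 37/5)

image vertices: (-32/5, -31/5), (-2/5, -16/5), (18/5, 19/5), (-29/5, -32/5), (14/5, 37/5)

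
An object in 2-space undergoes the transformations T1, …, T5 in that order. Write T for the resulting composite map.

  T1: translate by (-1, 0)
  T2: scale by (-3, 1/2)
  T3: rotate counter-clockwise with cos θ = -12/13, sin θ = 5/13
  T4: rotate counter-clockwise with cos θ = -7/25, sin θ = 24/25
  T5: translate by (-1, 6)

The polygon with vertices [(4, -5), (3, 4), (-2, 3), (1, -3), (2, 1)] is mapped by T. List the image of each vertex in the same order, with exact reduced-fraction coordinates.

T1 translate by (-1, 0): (4, -5) → (3, -5); (3, 4) → (2, 4); (-2, 3) → (-3, 3); (1, -3) → (0, -3); (2, 1) → (1, 1)
T2 scale by (-3, 1/2): (3, -5) → (-9, -5/2); (2, 4) → (-6, 2); (-3, 3) → (9, 3/2); (0, -3) → (0, -3/2); (1, 1) → (-3, 1/2)
T3 rotate counter-clockwise with cos θ = -12/13, sin θ = 5/13: (-9, -5/2) → (241/26, -15/13); (-6, 2) → (62/13, -54/13); (9, 3/2) → (-231/26, 27/13); (0, -3/2) → (15/26, 18/13); (-3, 1/2) → (67/26, -21/13)
T4 rotate counter-clockwise with cos θ = -7/25, sin θ = 24/25: (241/26, -15/13) → (-967/650, 2997/325); (62/13, -54/13) → (862/325, 1866/325); (-231/26, 27/13) → (321/650, -2961/325); (15/26, 18/13) → (-969/650, 54/325); (67/26, -21/13) → (539/650, 951/325)
T5 translate by (-1, 6): (-967/650, 2997/325) → (-1617/650, 4947/325); (862/325, 1866/325) → (537/325, 3816/325); (321/650, -2961/325) → (-329/650, -1011/325); (-969/650, 54/325) → (-1619/650, 2004/325); (539/650, 951/325) → (-111/650, 2901/325)

image vertices: (-1617/650, 4947/325), (537/325, 3816/325), (-329/650, -1011/325), (-1619/650, 2004/325), (-111/650, 2901/325)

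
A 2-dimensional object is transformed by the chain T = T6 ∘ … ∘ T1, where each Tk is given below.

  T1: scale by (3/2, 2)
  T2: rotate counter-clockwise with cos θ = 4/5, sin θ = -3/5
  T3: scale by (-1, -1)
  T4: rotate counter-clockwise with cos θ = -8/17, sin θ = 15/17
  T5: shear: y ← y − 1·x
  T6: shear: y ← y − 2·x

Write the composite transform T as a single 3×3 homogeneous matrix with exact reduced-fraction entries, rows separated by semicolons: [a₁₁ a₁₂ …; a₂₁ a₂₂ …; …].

T1 = [3/2 0 0; 0 2 0; 0 0 1]
T2·T1 = [6/5 6/5 0; -9/10 8/5 0; 0 0 1]
T3·…·T1 = [-6/5 -6/5 0; 9/10 -8/5 0; 0 0 1]
T4·…·T1 = [-39/170 168/85 0; -126/85 -26/85 0; 0 0 1]
T5·…·T1 = [-39/170 168/85 0; -213/170 -194/85 0; 0 0 1]
T6·…·T1 = [-39/170 168/85 0; -27/34 -106/17 0; 0 0 1]

T = [-39/170 168/85 0; -27/34 -106/17 0; 0 0 1]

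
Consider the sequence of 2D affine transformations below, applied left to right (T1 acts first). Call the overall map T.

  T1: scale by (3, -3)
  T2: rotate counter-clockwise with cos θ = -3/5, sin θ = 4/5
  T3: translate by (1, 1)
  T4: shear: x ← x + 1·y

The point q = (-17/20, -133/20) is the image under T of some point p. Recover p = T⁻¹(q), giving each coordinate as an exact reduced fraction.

T1 = [3 0 0; 0 -3 0; 0 0 1]
T2·T1 = [-9/5 12/5 0; 12/5 9/5 0; 0 0 1]
T3·…·T1 = [-9/5 12/5 1; 12/5 9/5 1; 0 0 1]
T4·…·T1 = [3/5 21/5 2; 12/5 9/5 1; 0 0 1]
det M = -9; M⁻¹ = [-1/5 7/15 -1/15; 4/15 -1/15 -7/15; 0 0 1]
M⁻¹ · (-17/20, -133/20)ᵀ = (-3, -1/4)ᵀ

p = (-3, -1/4)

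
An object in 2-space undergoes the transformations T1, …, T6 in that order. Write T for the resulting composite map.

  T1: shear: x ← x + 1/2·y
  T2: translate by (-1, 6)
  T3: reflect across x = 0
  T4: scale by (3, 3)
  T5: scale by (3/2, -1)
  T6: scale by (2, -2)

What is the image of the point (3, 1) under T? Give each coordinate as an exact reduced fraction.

T1 shear: x ← x + 1/2·y: (3, 1) → (7/2, 1)
T2 translate by (-1, 6): (7/2, 1) → (5/2, 7)
T3 reflect across x = 0: (5/2, 7) → (-5/2, 7)
T4 scale by (3, 3): (-5/2, 7) → (-15/2, 21)
T5 scale by (3/2, -1): (-15/2, 21) → (-45/4, -21)
T6 scale by (2, -2): (-45/4, -21) → (-45/2, 42)

T(p) = (-45/2, 42)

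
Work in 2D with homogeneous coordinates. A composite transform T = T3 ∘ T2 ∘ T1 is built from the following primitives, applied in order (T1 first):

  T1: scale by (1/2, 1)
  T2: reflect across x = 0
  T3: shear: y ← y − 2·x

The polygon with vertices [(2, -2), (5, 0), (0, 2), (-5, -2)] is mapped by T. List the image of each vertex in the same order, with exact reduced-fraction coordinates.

T1 scale by (1/2, 1): (2, -2) → (1, -2); (5, 0) → (5/2, 0); (0, 2) → (0, 2); (-5, -2) → (-5/2, -2)
T2 reflect across x = 0: (1, -2) → (-1, -2); (5/2, 0) → (-5/2, 0); (0, 2) → (0, 2); (-5/2, -2) → (5/2, -2)
T3 shear: y ← y − 2·x: (-1, -2) → (-1, 0); (-5/2, 0) → (-5/2, 5); (0, 2) → (0, 2); (5/2, -2) → (5/2, -7)

image vertices: (-1, 0), (-5/2, 5), (0, 2), (5/2, -7)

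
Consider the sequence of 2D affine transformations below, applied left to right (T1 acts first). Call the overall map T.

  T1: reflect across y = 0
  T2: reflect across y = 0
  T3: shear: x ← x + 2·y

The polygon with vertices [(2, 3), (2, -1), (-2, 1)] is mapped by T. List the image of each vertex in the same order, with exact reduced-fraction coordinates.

image vertices: (8, 3), (0, -1), (0, 1)

T1 reflect across y = 0: (2, 3) → (2, -3); (2, -1) → (2, 1); (-2, 1) → (-2, -1)
T2 reflect across y = 0: (2, -3) → (2, 3); (2, 1) → (2, -1); (-2, -1) → (-2, 1)
T3 shear: x ← x + 2·y: (2, 3) → (8, 3); (2, -1) → (0, -1); (-2, 1) → (0, 1)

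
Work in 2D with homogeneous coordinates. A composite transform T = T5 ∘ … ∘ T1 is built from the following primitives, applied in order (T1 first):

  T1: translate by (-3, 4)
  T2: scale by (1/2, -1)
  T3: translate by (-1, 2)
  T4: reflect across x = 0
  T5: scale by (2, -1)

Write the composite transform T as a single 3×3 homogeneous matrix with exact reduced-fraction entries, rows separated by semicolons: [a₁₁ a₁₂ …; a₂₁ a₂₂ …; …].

T = [-1 0 5; 0 1 2; 0 0 1]

T1 = [1 0 -3; 0 1 4; 0 0 1]
T2·T1 = [1/2 0 -3/2; 0 -1 -4; 0 0 1]
T3·…·T1 = [1/2 0 -5/2; 0 -1 -2; 0 0 1]
T4·…·T1 = [-1/2 0 5/2; 0 -1 -2; 0 0 1]
T5·…·T1 = [-1 0 5; 0 1 2; 0 0 1]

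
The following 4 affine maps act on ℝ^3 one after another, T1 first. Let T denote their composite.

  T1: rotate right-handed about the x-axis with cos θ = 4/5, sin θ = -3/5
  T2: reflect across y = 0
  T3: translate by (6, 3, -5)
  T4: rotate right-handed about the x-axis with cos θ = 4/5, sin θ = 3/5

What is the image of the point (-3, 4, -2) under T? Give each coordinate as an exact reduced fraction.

T(p) = (3, 31/5, -33/5)

T1 rotate right-handed about the x-axis with cos θ = 4/5, sin θ = -3/5: (-3, 4, -2) → (-3, 2, -4)
T2 reflect across y = 0: (-3, 2, -4) → (-3, -2, -4)
T3 translate by (6, 3, -5): (-3, -2, -4) → (3, 1, -9)
T4 rotate right-handed about the x-axis with cos θ = 4/5, sin θ = 3/5: (3, 1, -9) → (3, 31/5, -33/5)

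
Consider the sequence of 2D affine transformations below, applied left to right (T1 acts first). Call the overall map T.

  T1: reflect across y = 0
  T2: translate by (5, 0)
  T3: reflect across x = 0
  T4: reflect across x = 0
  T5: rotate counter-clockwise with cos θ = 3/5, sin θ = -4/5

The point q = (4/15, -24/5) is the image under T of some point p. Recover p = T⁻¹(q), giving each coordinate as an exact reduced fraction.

T1 = [1 0 0; 0 -1 0; 0 0 1]
T2·T1 = [1 0 5; 0 -1 0; 0 0 1]
T3·…·T1 = [-1 0 -5; 0 -1 0; 0 0 1]
T4·…·T1 = [1 0 5; 0 -1 0; 0 0 1]
T5·…·T1 = [3/5 -4/5 3; -4/5 -3/5 -4; 0 0 1]
det M = -1; M⁻¹ = [3/5 -4/5 -5; -4/5 -3/5 0; 0 0 1]
M⁻¹ · (4/15, -24/5)ᵀ = (-1, 8/3)ᵀ

p = (-1, 8/3)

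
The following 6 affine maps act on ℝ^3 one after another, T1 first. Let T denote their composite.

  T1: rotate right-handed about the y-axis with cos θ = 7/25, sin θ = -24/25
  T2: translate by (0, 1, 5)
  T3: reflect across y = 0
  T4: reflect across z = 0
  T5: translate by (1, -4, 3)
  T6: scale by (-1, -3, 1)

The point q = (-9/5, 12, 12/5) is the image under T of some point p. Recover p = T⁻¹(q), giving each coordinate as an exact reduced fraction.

T1 = [7/25 0 -24/25 0; 0 1 0 0; 24/25 0 7/25 0; 0 0 0 1]
T2·T1 = [7/25 0 -24/25 0; 0 1 0 1; 24/25 0 7/25 5; 0 0 0 1]
T3·…·T1 = [7/25 0 -24/25 0; 0 -1 0 -1; 24/25 0 7/25 5; 0 0 0 1]
T4·…·T1 = [7/25 0 -24/25 0; 0 -1 0 -1; -24/25 0 -7/25 -5; 0 0 0 1]
T5·…·T1 = [7/25 0 -24/25 1; 0 -1 0 -5; -24/25 0 -7/25 -2; 0 0 0 1]
T6·…·T1 = [-7/25 0 24/25 -1; 0 3 0 15; -24/25 0 -7/25 -2; 0 0 0 1]
det M = 3; M⁻¹ = [-7/25 0 -24/25 -11/5; 0 1/3 0 -5; 24/25 0 -7/25 2/5; 0 0 0 1]
M⁻¹ · (-9/5, 12, 12/5)ᵀ = (-4, -1, -2)ᵀ

p = (-4, -1, -2)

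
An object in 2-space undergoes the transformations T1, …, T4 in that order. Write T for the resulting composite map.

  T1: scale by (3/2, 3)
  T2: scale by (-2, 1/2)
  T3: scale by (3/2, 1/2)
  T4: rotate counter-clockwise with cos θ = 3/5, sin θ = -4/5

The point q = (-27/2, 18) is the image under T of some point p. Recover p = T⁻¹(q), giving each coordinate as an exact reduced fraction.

p = (5, 0)

T1 = [3/2 0 0; 0 3 0; 0 0 1]
T2·T1 = [-3 0 0; 0 3/2 0; 0 0 1]
T3·…·T1 = [-9/2 0 0; 0 3/4 0; 0 0 1]
T4·…·T1 = [-27/10 3/5 0; 18/5 9/20 0; 0 0 1]
det M = -27/8; M⁻¹ = [-2/15 8/45 0; 16/15 4/5 0; 0 0 1]
M⁻¹ · (-27/2, 18)ᵀ = (5, 0)ᵀ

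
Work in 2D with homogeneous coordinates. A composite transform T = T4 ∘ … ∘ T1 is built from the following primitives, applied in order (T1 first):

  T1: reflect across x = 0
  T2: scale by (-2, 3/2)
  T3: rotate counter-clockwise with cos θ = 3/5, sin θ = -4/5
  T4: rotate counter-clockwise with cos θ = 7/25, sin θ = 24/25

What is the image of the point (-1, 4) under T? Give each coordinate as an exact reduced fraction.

T(p) = (-498/125, 614/125)

T1 reflect across x = 0: (-1, 4) → (1, 4)
T2 scale by (-2, 3/2): (1, 4) → (-2, 6)
T3 rotate counter-clockwise with cos θ = 3/5, sin θ = -4/5: (-2, 6) → (18/5, 26/5)
T4 rotate counter-clockwise with cos θ = 7/25, sin θ = 24/25: (18/5, 26/5) → (-498/125, 614/125)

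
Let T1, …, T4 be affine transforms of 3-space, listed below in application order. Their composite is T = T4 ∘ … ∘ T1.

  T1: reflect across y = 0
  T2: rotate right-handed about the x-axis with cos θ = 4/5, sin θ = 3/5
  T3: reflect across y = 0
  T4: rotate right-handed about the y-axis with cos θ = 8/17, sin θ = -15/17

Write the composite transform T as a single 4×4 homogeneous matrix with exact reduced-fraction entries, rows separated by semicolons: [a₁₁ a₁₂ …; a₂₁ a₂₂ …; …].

T = [8/17 9/17 -12/17 0; 0 4/5 3/5 0; 15/17 -24/85 32/85 0; 0 0 0 1]

T1 = [1 0 0 0; 0 -1 0 0; 0 0 1 0; 0 0 0 1]
T2·T1 = [1 0 0 0; 0 -4/5 -3/5 0; 0 -3/5 4/5 0; 0 0 0 1]
T3·…·T1 = [1 0 0 0; 0 4/5 3/5 0; 0 -3/5 4/5 0; 0 0 0 1]
T4·…·T1 = [8/17 9/17 -12/17 0; 0 4/5 3/5 0; 15/17 -24/85 32/85 0; 0 0 0 1]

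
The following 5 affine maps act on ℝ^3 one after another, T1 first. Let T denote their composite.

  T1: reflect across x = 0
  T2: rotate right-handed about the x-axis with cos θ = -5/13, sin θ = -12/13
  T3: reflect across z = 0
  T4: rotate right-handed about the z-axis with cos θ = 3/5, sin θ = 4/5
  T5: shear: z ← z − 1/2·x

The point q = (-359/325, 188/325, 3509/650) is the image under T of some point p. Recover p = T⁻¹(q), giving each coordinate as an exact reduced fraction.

p = (1/5, 4, 3)

T1 = [-1 0 0 0; 0 1 0 0; 0 0 1 0; 0 0 0 1]
T2·T1 = [-1 0 0 0; 0 -5/13 12/13 0; 0 -12/13 -5/13 0; 0 0 0 1]
T3·…·T1 = [-1 0 0 0; 0 -5/13 12/13 0; 0 12/13 5/13 0; 0 0 0 1]
T4·…·T1 = [-3/5 4/13 -48/65 0; -4/5 -3/13 36/65 0; 0 12/13 5/13 0; 0 0 0 1]
T5·…·T1 = [-3/5 4/13 -48/65 0; -4/5 -3/13 36/65 0; 3/10 10/13 49/65 0; 0 0 0 1]
det M = 1; M⁻¹ = [-3/5 -4/5 0 0; 10/13 -3/13 12/13 0; -71/130 36/65 5/13 0; 0 0 0 1]
M⁻¹ · (-359/325, 188/325, 3509/650)ᵀ = (1/5, 4, 3)ᵀ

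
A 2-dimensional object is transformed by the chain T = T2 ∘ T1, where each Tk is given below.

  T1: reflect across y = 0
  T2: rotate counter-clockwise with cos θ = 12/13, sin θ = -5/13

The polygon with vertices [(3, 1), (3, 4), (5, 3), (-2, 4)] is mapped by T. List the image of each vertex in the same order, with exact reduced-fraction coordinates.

image vertices: (31/13, -27/13), (16/13, -63/13), (45/13, -61/13), (-44/13, -38/13)

T1 reflect across y = 0: (3, 1) → (3, -1); (3, 4) → (3, -4); (5, 3) → (5, -3); (-2, 4) → (-2, -4)
T2 rotate counter-clockwise with cos θ = 12/13, sin θ = -5/13: (3, -1) → (31/13, -27/13); (3, -4) → (16/13, -63/13); (5, -3) → (45/13, -61/13); (-2, -4) → (-44/13, -38/13)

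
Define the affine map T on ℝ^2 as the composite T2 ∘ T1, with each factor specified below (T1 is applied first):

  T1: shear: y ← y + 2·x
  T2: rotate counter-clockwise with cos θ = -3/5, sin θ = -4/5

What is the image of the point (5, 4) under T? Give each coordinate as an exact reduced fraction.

T(p) = (41/5, -62/5)

T1 shear: y ← y + 2·x: (5, 4) → (5, 14)
T2 rotate counter-clockwise with cos θ = -3/5, sin θ = -4/5: (5, 14) → (41/5, -62/5)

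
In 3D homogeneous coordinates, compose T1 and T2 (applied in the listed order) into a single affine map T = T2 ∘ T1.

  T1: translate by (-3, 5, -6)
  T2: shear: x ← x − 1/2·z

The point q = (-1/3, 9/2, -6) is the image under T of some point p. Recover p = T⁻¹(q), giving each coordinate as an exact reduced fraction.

p = (-1/3, -1/2, 0)

T1 = [1 0 0 -3; 0 1 0 5; 0 0 1 -6; 0 0 0 1]
T2·T1 = [1 0 -1/2 0; 0 1 0 5; 0 0 1 -6; 0 0 0 1]
det M = 1; M⁻¹ = [1 0 1/2 3; 0 1 0 -5; 0 0 1 6; 0 0 0 1]
M⁻¹ · (-1/3, 9/2, -6)ᵀ = (-1/3, -1/2, 0)ᵀ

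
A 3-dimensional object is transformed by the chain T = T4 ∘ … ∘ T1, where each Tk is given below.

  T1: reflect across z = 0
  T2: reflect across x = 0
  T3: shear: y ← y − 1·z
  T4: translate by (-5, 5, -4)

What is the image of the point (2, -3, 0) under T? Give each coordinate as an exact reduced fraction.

T(p) = (-7, 2, -4)

T1 reflect across z = 0: (2, -3, 0) → (2, -3, 0)
T2 reflect across x = 0: (2, -3, 0) → (-2, -3, 0)
T3 shear: y ← y − 1·z: (-2, -3, 0) → (-2, -3, 0)
T4 translate by (-5, 5, -4): (-2, -3, 0) → (-7, 2, -4)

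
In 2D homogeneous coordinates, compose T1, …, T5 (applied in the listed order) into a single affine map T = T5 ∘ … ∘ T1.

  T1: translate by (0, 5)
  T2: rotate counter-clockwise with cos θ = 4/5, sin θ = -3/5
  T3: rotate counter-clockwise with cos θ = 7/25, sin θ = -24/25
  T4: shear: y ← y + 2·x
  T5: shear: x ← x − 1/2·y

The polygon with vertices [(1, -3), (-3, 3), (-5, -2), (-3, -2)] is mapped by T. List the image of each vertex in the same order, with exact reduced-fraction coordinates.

T1 translate by (0, 5): (1, -3) → (1, 2); (-3, 3) → (-3, 8); (-5, -2) → (-5, 3); (-3, -2) → (-3, 3)
T2 rotate counter-clockwise with cos θ = 4/5, sin θ = -3/5: (1, 2) → (2, 1); (-3, 8) → (12/5, 41/5); (-5, 3) → (-11/5, 27/5); (-3, 3) → (-3/5, 21/5)
T3 rotate counter-clockwise with cos θ = 7/25, sin θ = -24/25: (2, 1) → (38/25, -41/25); (12/5, 41/5) → (1068/125, -1/125); (-11/5, 27/5) → (571/125, 453/125); (-3/5, 21/5) → (483/125, 219/125)
T4 shear: y ← y + 2·x: (38/25, -41/25) → (38/25, 7/5); (1068/125, -1/125) → (1068/125, 427/25); (571/125, 453/125) → (571/125, 319/25); (483/125, 219/125) → (483/125, 237/25)
T5 shear: x ← x − 1/2·y: (38/25, 7/5) → (41/50, 7/5); (1068/125, 427/25) → (1/250, 427/25); (571/125, 319/25) → (-453/250, 319/25); (483/125, 237/25) → (-219/250, 237/25)

image vertices: (41/50, 7/5), (1/250, 427/25), (-453/250, 319/25), (-219/250, 237/25)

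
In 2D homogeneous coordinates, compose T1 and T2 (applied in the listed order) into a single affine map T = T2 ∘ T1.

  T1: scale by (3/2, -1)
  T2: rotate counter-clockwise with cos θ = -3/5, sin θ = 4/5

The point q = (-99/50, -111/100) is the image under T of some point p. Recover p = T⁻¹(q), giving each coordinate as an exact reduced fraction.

p = (1/5, -9/4)

T1 = [3/2 0 0; 0 -1 0; 0 0 1]
T2·T1 = [-9/10 4/5 0; 6/5 3/5 0; 0 0 1]
det M = -3/2; M⁻¹ = [-2/5 8/15 0; 4/5 3/5 0; 0 0 1]
M⁻¹ · (-99/50, -111/100)ᵀ = (1/5, -9/4)ᵀ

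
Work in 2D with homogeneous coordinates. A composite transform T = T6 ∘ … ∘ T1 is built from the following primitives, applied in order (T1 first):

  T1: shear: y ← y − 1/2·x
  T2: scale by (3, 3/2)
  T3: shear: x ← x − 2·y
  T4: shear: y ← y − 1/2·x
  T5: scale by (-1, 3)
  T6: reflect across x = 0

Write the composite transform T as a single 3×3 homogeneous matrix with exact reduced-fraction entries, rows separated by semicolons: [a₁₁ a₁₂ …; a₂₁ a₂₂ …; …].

T1 = [1 0 0; -1/2 1 0; 0 0 1]
T2·T1 = [3 0 0; -3/4 3/2 0; 0 0 1]
T3·…·T1 = [9/2 -3 0; -3/4 3/2 0; 0 0 1]
T4·…·T1 = [9/2 -3 0; -3 3 0; 0 0 1]
T5·…·T1 = [-9/2 3 0; -9 9 0; 0 0 1]
T6·…·T1 = [9/2 -3 0; -9 9 0; 0 0 1]

T = [9/2 -3 0; -9 9 0; 0 0 1]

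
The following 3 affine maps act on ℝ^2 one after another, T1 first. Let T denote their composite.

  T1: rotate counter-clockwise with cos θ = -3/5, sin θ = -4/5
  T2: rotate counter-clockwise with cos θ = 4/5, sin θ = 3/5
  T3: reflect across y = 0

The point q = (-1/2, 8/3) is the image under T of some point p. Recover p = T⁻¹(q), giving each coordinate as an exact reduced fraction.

p = (8/3, -1/2)

T1 = [-3/5 4/5 0; -4/5 -3/5 0; 0 0 1]
T2·T1 = [0 1 0; -1 0 0; 0 0 1]
T3·…·T1 = [0 1 0; 1 0 0; 0 0 1]
det M = -1; M⁻¹ = [0 1 0; 1 0 0; 0 0 1]
M⁻¹ · (-1/2, 8/3)ᵀ = (8/3, -1/2)ᵀ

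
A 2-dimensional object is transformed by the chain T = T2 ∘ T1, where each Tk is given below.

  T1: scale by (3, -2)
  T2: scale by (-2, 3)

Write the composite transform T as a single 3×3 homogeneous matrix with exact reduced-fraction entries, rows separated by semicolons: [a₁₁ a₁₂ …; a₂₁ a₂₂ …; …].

T1 = [3 0 0; 0 -2 0; 0 0 1]
T2·T1 = [-6 0 0; 0 -6 0; 0 0 1]

T = [-6 0 0; 0 -6 0; 0 0 1]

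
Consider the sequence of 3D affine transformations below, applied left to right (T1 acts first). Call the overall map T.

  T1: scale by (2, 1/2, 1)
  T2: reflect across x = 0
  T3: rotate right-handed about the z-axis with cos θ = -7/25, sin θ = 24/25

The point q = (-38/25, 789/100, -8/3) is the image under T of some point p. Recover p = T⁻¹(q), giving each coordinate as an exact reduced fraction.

p = (-4, -3/2, -8/3)

T1 = [2 0 0 0; 0 1/2 0 0; 0 0 1 0; 0 0 0 1]
T2·T1 = [-2 0 0 0; 0 1/2 0 0; 0 0 1 0; 0 0 0 1]
T3·…·T1 = [14/25 -12/25 0 0; -48/25 -7/50 0 0; 0 0 1 0; 0 0 0 1]
det M = -1; M⁻¹ = [7/50 -12/25 0 0; -48/25 -14/25 0 0; 0 0 1 0; 0 0 0 1]
M⁻¹ · (-38/25, 789/100, -8/3)ᵀ = (-4, -3/2, -8/3)ᵀ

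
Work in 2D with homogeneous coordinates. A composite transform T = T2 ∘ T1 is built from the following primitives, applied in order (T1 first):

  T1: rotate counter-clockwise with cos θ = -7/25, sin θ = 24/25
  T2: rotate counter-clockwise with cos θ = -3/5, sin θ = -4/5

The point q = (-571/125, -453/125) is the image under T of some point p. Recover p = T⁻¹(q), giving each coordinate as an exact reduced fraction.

p = (-3, -5)

T1 = [-7/25 -24/25 0; 24/25 -7/25 0; 0 0 1]
T2·T1 = [117/125 44/125 0; -44/125 117/125 0; 0 0 1]
det M = 1; M⁻¹ = [117/125 -44/125 0; 44/125 117/125 0; 0 0 1]
M⁻¹ · (-571/125, -453/125)ᵀ = (-3, -5)ᵀ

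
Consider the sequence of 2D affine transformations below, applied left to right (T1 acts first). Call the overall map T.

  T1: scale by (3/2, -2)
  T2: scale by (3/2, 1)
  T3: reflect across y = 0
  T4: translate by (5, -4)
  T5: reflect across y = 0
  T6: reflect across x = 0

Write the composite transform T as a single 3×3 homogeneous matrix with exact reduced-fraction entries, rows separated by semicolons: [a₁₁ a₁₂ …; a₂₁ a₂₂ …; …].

T = [-9/4 0 -5; 0 -2 4; 0 0 1]

T1 = [3/2 0 0; 0 -2 0; 0 0 1]
T2·T1 = [9/4 0 0; 0 -2 0; 0 0 1]
T3·…·T1 = [9/4 0 0; 0 2 0; 0 0 1]
T4·…·T1 = [9/4 0 5; 0 2 -4; 0 0 1]
T5·…·T1 = [9/4 0 5; 0 -2 4; 0 0 1]
T6·…·T1 = [-9/4 0 -5; 0 -2 4; 0 0 1]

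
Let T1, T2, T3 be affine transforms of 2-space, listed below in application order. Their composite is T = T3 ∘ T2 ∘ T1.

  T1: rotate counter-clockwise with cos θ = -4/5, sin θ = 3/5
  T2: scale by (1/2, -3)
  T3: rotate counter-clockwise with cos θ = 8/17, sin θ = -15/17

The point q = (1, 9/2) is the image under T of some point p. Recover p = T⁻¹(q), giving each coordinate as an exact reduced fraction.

T1 = [-4/5 -3/5 0; 3/5 -4/5 0; 0 0 1]
T2·T1 = [-2/5 -3/10 0; -9/5 12/5 0; 0 0 1]
T3·…·T1 = [-151/85 168/85 0; -42/85 237/170 0; 0 0 1]
det M = -3/2; M⁻¹ = [-79/85 112/85 0; -28/85 302/255 0; 0 0 1]
M⁻¹ · (1, 9/2)ᵀ = (5, 5)ᵀ

p = (5, 5)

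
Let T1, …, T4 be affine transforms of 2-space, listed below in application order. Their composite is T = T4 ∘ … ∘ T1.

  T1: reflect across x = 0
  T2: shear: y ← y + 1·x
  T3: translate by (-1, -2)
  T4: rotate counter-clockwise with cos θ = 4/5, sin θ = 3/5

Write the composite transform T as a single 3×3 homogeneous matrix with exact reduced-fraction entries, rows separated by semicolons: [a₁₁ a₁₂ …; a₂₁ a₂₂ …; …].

T = [-1/5 -3/5 2/5; -7/5 4/5 -11/5; 0 0 1]

T1 = [-1 0 0; 0 1 0; 0 0 1]
T2·T1 = [-1 0 0; -1 1 0; 0 0 1]
T3·…·T1 = [-1 0 -1; -1 1 -2; 0 0 1]
T4·…·T1 = [-1/5 -3/5 2/5; -7/5 4/5 -11/5; 0 0 1]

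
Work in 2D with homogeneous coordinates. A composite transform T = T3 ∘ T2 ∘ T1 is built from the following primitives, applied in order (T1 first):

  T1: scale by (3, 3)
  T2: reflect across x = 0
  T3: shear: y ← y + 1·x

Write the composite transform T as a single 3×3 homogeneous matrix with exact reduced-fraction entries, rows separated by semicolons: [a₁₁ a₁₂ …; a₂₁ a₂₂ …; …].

T1 = [3 0 0; 0 3 0; 0 0 1]
T2·T1 = [-3 0 0; 0 3 0; 0 0 1]
T3·…·T1 = [-3 0 0; -3 3 0; 0 0 1]

T = [-3 0 0; -3 3 0; 0 0 1]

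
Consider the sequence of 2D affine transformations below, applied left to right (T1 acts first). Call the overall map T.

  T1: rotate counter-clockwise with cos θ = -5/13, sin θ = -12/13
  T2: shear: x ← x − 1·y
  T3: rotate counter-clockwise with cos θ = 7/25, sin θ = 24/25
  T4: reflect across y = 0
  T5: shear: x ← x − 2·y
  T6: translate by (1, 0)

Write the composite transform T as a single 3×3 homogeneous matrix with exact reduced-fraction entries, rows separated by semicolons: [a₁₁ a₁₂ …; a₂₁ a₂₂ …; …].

T1 = [-5/13 12/13 0; -12/13 -5/13 0; 0 0 1]
T2·T1 = [7/13 17/13 0; -12/13 -5/13 0; 0 0 1]
T3·…·T1 = [337/325 239/325 0; 84/325 373/325 0; 0 0 1]
T4·…·T1 = [337/325 239/325 0; -84/325 -373/325 0; 0 0 1]
T5·…·T1 = [101/65 197/65 0; -84/325 -373/325 0; 0 0 1]
T6·…·T1 = [101/65 197/65 1; -84/325 -373/325 0; 0 0 1]

T = [101/65 197/65 1; -84/325 -373/325 0; 0 0 1]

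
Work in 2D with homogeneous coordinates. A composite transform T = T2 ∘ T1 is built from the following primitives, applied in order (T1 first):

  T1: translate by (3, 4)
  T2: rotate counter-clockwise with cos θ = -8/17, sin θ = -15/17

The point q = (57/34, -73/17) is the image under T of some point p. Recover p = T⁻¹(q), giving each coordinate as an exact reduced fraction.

T1 = [1 0 3; 0 1 4; 0 0 1]
T2·T1 = [-8/17 15/17 36/17; -15/17 -8/17 -77/17; 0 0 1]
det M = 1; M⁻¹ = [-8/17 -15/17 -3; 15/17 -8/17 -4; 0 0 1]
M⁻¹ · (57/34, -73/17)ᵀ = (0, -1/2)ᵀ

p = (0, -1/2)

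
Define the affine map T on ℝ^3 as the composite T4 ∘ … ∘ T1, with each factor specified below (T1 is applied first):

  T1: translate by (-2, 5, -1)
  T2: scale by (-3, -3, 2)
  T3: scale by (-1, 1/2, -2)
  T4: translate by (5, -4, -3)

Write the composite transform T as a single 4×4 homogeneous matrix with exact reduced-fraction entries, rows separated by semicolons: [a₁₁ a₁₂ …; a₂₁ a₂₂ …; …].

T = [3 0 0 -1; 0 -3/2 0 -23/2; 0 0 -4 1; 0 0 0 1]

T1 = [1 0 0 -2; 0 1 0 5; 0 0 1 -1; 0 0 0 1]
T2·T1 = [-3 0 0 6; 0 -3 0 -15; 0 0 2 -2; 0 0 0 1]
T3·…·T1 = [3 0 0 -6; 0 -3/2 0 -15/2; 0 0 -4 4; 0 0 0 1]
T4·…·T1 = [3 0 0 -1; 0 -3/2 0 -23/2; 0 0 -4 1; 0 0 0 1]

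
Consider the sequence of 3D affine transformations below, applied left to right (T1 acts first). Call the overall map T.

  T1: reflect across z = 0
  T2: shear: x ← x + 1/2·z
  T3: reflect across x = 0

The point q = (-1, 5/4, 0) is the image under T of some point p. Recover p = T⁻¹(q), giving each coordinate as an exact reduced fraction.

p = (1, 5/4, 0)

T1 = [1 0 0 0; 0 1 0 0; 0 0 -1 0; 0 0 0 1]
T2·T1 = [1 0 -1/2 0; 0 1 0 0; 0 0 -1 0; 0 0 0 1]
T3·…·T1 = [-1 0 1/2 0; 0 1 0 0; 0 0 -1 0; 0 0 0 1]
det M = 1; M⁻¹ = [-1 0 -1/2 0; 0 1 0 0; 0 0 -1 0; 0 0 0 1]
M⁻¹ · (-1, 5/4, 0)ᵀ = (1, 5/4, 0)ᵀ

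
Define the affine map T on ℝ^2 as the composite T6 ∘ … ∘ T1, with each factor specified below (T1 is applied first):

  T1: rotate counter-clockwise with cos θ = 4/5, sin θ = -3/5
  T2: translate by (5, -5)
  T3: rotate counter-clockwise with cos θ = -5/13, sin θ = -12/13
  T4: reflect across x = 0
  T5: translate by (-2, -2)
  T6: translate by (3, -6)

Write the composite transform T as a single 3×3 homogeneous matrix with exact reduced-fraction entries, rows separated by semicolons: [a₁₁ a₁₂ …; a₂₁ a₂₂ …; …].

T1 = [4/5 3/5 0; -3/5 4/5 0; 0 0 1]
T2·T1 = [4/5 3/5 5; -3/5 4/5 -5; 0 0 1]
T3·…·T1 = [-56/65 33/65 -85/13; -33/65 -56/65 -35/13; 0 0 1]
T4·…·T1 = [56/65 -33/65 85/13; -33/65 -56/65 -35/13; 0 0 1]
T5·…·T1 = [56/65 -33/65 59/13; -33/65 -56/65 -61/13; 0 0 1]
T6·…·T1 = [56/65 -33/65 98/13; -33/65 -56/65 -139/13; 0 0 1]

T = [56/65 -33/65 98/13; -33/65 -56/65 -139/13; 0 0 1]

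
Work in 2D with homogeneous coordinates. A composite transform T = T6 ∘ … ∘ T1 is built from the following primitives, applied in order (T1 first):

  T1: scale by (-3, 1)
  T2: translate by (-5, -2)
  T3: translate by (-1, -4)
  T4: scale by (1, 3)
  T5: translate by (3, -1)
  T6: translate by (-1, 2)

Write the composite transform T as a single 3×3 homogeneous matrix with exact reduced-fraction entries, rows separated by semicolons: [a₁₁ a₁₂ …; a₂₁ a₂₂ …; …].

T1 = [-3 0 0; 0 1 0; 0 0 1]
T2·T1 = [-3 0 -5; 0 1 -2; 0 0 1]
T3·…·T1 = [-3 0 -6; 0 1 -6; 0 0 1]
T4·…·T1 = [-3 0 -6; 0 3 -18; 0 0 1]
T5·…·T1 = [-3 0 -3; 0 3 -19; 0 0 1]
T6·…·T1 = [-3 0 -4; 0 3 -17; 0 0 1]

T = [-3 0 -4; 0 3 -17; 0 0 1]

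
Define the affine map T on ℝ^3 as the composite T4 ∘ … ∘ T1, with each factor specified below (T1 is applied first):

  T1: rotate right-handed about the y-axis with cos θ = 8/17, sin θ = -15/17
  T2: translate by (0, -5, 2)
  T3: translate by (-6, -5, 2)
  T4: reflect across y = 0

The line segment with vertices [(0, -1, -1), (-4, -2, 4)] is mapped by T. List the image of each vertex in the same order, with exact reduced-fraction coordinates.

T1 rotate right-handed about the y-axis with cos θ = 8/17, sin θ = -15/17: (0, -1, -1) → (15/17, -1, -8/17); (-4, -2, 4) → (-92/17, -2, -28/17)
T2 translate by (0, -5, 2): (15/17, -1, -8/17) → (15/17, -6, 26/17); (-92/17, -2, -28/17) → (-92/17, -7, 6/17)
T3 translate by (-6, -5, 2): (15/17, -6, 26/17) → (-87/17, -11, 60/17); (-92/17, -7, 6/17) → (-194/17, -12, 40/17)
T4 reflect across y = 0: (-87/17, -11, 60/17) → (-87/17, 11, 60/17); (-194/17, -12, 40/17) → (-194/17, 12, 40/17)

image vertices: (-87/17, 11, 60/17), (-194/17, 12, 40/17)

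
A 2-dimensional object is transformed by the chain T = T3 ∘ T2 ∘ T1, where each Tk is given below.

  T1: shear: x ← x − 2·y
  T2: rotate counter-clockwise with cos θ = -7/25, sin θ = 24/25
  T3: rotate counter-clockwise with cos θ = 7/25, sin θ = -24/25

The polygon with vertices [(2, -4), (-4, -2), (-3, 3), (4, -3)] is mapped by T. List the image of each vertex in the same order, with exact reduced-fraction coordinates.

T1 shear: x ← x − 2·y: (2, -4) → (10, -4); (-4, -2) → (0, -2); (-3, 3) → (-9, 3); (4, -3) → (10, -3)
T2 rotate counter-clockwise with cos θ = -7/25, sin θ = 24/25: (10, -4) → (26/25, 268/25); (0, -2) → (48/25, 14/25); (-9, 3) → (-9/25, -237/25); (10, -3) → (2/25, 261/25)
T3 rotate counter-clockwise with cos θ = 7/25, sin θ = -24/25: (26/25, 268/25) → (6614/625, 1252/625); (48/25, 14/25) → (672/625, -1054/625); (-9/25, -237/25) → (-5751/625, -1443/625); (2/25, 261/25) → (6278/625, 1779/625)

image vertices: (6614/625, 1252/625), (672/625, -1054/625), (-5751/625, -1443/625), (6278/625, 1779/625)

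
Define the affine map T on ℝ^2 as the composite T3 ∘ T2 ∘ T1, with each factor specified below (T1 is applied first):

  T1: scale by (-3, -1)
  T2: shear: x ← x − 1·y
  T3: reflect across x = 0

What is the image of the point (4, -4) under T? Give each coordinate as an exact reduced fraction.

T1 scale by (-3, -1): (4, -4) → (-12, 4)
T2 shear: x ← x − 1·y: (-12, 4) → (-16, 4)
T3 reflect across x = 0: (-16, 4) → (16, 4)

T(p) = (16, 4)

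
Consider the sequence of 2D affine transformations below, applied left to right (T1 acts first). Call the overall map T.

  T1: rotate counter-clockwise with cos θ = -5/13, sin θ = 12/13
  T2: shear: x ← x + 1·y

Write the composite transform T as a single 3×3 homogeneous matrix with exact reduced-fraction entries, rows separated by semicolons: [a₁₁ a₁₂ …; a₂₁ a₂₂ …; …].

T = [7/13 -17/13 0; 12/13 -5/13 0; 0 0 1]

T1 = [-5/13 -12/13 0; 12/13 -5/13 0; 0 0 1]
T2·T1 = [7/13 -17/13 0; 12/13 -5/13 0; 0 0 1]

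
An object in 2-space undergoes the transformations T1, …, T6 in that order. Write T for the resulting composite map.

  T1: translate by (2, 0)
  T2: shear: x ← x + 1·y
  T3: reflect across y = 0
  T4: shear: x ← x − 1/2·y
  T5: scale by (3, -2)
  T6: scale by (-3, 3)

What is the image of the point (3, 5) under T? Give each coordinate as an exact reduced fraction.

T(p) = (-225/2, 30)

T1 translate by (2, 0): (3, 5) → (5, 5)
T2 shear: x ← x + 1·y: (5, 5) → (10, 5)
T3 reflect across y = 0: (10, 5) → (10, -5)
T4 shear: x ← x − 1/2·y: (10, -5) → (25/2, -5)
T5 scale by (3, -2): (25/2, -5) → (75/2, 10)
T6 scale by (-3, 3): (75/2, 10) → (-225/2, 30)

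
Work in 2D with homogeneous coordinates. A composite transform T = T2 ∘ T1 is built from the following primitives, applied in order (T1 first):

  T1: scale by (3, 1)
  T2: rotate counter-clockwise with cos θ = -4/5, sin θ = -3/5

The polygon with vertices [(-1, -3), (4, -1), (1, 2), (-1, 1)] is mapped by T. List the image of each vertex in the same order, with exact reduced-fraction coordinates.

image vertices: (3/5, 21/5), (-51/5, -32/5), (-6/5, -17/5), (3, 1)

T1 scale by (3, 1): (-1, -3) → (-3, -3); (4, -1) → (12, -1); (1, 2) → (3, 2); (-1, 1) → (-3, 1)
T2 rotate counter-clockwise with cos θ = -4/5, sin θ = -3/5: (-3, -3) → (3/5, 21/5); (12, -1) → (-51/5, -32/5); (3, 2) → (-6/5, -17/5); (-3, 1) → (3, 1)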